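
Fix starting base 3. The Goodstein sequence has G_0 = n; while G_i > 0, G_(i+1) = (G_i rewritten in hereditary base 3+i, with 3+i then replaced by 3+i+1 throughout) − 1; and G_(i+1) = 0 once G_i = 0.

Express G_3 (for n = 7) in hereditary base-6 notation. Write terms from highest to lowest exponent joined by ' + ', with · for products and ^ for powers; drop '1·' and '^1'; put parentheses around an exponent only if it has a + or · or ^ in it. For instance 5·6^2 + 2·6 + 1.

6 + 3

G_0 = 7. HB_3(7) = 2·3 + 1. Bump = 9. G_1 = 8.
G_1 = 8. HB_4(8) = 2·4. Bump = 10. G_2 = 9.
G_2 = 9. HB_5(9) = 5 + 4. Bump = 10. G_3 = 9.
G_3 = 9. HB_6(9) = 6 + 3. Bump = 10. G_4 = 9.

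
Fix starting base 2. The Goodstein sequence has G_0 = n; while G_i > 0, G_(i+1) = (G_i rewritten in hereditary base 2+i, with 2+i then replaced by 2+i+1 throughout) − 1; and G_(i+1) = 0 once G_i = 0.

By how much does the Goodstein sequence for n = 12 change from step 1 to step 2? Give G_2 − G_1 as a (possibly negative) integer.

(0) 12|_2 = 2^(2 + 1) + 2^2 ↦ 3^(3 + 1) + 3^3|_3 = 108 ⇒ 107
(1) 107|_3 = 3^(3 + 1) + 2·3^2 + 2·3 + 2 ↦ 4^(4 + 1) + 2·4^2 + 2·4 + 2|_4 = 1066 ⇒ 1065

958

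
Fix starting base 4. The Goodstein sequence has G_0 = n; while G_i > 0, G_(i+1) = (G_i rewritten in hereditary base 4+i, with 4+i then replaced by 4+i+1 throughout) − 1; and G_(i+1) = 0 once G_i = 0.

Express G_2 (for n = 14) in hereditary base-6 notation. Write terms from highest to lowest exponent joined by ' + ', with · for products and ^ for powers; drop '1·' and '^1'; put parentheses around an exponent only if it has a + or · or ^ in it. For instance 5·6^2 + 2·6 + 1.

3·6

(0) 14|_4 = 3·4 + 2 ↦ 3·5 + 2|_5 = 17 ⇒ 16
(1) 16|_5 = 3·5 + 1 ↦ 3·6 + 1|_6 = 19 ⇒ 18
(2) 18|_6 = 3·6 ↦ 3·7|_7 = 21 ⇒ 20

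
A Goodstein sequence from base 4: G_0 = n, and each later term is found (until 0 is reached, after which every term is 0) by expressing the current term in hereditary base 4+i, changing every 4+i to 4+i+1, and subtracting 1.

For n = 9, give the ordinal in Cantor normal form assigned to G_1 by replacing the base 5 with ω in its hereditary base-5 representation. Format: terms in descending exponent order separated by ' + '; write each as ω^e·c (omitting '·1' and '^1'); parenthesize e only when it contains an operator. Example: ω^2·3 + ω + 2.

ω·2

[0] 9 ≡ 2·4 + 1 (base 4). Lift 5: 11. −1: 10.
[1] 10 ≡ 2·5 (base 5). Lift 6: 12. −1: 11.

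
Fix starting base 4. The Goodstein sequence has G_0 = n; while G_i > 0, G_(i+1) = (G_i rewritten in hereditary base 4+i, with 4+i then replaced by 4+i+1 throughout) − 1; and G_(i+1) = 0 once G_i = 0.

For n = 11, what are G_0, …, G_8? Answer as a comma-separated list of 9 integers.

11, 12, 13, 14, 15, 15, 15, 15, 15

11 —HB4→ 2·4 + 3 —bump→ 2·5 + 3 = 13 —(−1)→ 12
12 —HB5→ 2·5 + 2 —bump→ 2·6 + 2 = 14 —(−1)→ 13
13 —HB6→ 2·6 + 1 —bump→ 2·7 + 1 = 15 —(−1)→ 14
14 —HB7→ 2·7 —bump→ 2·8 = 16 —(−1)→ 15
15 —HB8→ 8 + 7 —bump→ 9 + 7 = 16 —(−1)→ 15
15 —HB9→ 9 + 6 —bump→ 10 + 6 = 16 —(−1)→ 15
15 —HB10→ 10 + 5 —bump→ 11 + 5 = 16 —(−1)→ 15
15 —HB11→ 11 + 4 —bump→ 12 + 4 = 16 —(−1)→ 15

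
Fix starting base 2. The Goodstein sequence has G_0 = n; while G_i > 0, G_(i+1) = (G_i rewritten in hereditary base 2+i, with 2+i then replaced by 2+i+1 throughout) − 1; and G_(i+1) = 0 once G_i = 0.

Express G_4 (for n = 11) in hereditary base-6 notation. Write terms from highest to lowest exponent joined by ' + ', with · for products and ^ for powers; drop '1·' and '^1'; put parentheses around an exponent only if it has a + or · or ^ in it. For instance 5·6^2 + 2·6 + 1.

[0] 11 ≡ 2^(2 + 1) + 2 + 1 (base 2). Lift 3: 85. −1: 84.
[1] 84 ≡ 3^(3 + 1) + 3 (base 3). Lift 4: 1028. −1: 1027.
[2] 1027 ≡ 4^(4 + 1) + 3 (base 4). Lift 5: 15628. −1: 15627.
[3] 15627 ≡ 5^(5 + 1) + 2 (base 5). Lift 6: 279938. −1: 279937.

6^(6 + 1) + 1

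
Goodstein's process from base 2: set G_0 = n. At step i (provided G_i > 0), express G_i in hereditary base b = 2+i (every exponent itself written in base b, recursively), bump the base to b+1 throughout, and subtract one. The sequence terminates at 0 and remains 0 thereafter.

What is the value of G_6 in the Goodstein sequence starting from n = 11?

134217727

11 —HB2→ 2^(2 + 1) + 2 + 1 —bump→ 3^(3 + 1) + 3 + 1 = 85 —(−1)→ 84
84 —HB3→ 3^(3 + 1) + 3 —bump→ 4^(4 + 1) + 4 = 1028 —(−1)→ 1027
1027 —HB4→ 4^(4 + 1) + 3 —bump→ 5^(5 + 1) + 3 = 15628 —(−1)→ 15627
15627 —HB5→ 5^(5 + 1) + 2 —bump→ 6^(6 + 1) + 2 = 279938 —(−1)→ 279937
279937 —HB6→ 6^(6 + 1) + 1 —bump→ 7^(7 + 1) + 1 = 5764802 —(−1)→ 5764801
5764801 —HB7→ 7^(7 + 1) —bump→ 8^(8 + 1) = 134217728 —(−1)→ 134217727
134217727 —HB8→ 7·8^8 + 7·8^7 + 7·8^6 + 7·8^5 + 7·8^4 + 7·8^3 + 7·8^2 + 7·8 + 7 —bump→ 7·9^9 + 7·9^7 + 7·9^6 + 7·9^5 + 7·9^4 + 7·9^3 + 7·9^2 + 7·9 + 7 = 2749609303 —(−1)→ 2749609302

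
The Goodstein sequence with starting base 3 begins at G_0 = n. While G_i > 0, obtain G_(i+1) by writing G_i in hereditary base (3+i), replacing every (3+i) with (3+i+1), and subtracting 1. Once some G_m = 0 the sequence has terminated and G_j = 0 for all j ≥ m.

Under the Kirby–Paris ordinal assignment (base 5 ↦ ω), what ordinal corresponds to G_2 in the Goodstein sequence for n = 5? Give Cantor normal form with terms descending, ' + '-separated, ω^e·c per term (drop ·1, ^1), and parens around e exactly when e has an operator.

ω

base 3: 5 = 3 + 2; at 4: 4 + 2 = 6; next = 5
base 4: 5 = 4 + 1; at 5: 5 + 1 = 6; next = 5
base 5: 5 = 5; at 6: 6 = 6; next = 5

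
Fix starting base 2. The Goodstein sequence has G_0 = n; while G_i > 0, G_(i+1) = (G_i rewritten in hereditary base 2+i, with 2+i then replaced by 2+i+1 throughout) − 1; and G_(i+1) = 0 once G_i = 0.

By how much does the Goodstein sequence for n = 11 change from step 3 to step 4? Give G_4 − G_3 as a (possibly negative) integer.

264310

[0] 11 ≡ 2^(2 + 1) + 2 + 1 (base 2). Lift 3: 85. −1: 84.
[1] 84 ≡ 3^(3 + 1) + 3 (base 3). Lift 4: 1028. −1: 1027.
[2] 1027 ≡ 4^(4 + 1) + 3 (base 4). Lift 5: 15628. −1: 15627.
[3] 15627 ≡ 5^(5 + 1) + 2 (base 5). Lift 6: 279938. −1: 279937.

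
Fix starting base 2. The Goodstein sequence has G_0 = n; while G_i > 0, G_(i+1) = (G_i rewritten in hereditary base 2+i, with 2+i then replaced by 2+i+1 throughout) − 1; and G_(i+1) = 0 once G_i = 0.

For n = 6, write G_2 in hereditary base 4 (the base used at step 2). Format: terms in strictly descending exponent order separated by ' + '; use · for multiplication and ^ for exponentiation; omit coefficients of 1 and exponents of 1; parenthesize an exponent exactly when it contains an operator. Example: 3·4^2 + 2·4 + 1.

base 2: 6 = 2^2 + 2; at 3: 3^3 + 3 = 30; next = 29
base 3: 29 = 3^3 + 2; at 4: 4^4 + 2 = 258; next = 257
base 4: 257 = 4^4 + 1; at 5: 5^5 + 1 = 3126; next = 3125

4^4 + 1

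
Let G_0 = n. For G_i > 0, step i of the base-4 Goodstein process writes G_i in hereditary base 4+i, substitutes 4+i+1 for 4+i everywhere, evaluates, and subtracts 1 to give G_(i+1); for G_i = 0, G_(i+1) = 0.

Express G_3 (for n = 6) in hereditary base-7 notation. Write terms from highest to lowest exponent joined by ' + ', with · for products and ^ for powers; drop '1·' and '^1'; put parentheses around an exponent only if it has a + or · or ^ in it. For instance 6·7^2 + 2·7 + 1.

i=0: 6 = 4 + 2 (b=4); 4→5: 5 + 2 = 7; 7−1 = 6
i=1: 6 = 5 + 1 (b=5); 5→6: 6 + 1 = 7; 7−1 = 6
i=2: 6 = 6 (b=6); 6→7: 7 = 7; 7−1 = 6
i=3: 6 = 6 (b=7); 7→8: 6 = 6; 6−1 = 5

6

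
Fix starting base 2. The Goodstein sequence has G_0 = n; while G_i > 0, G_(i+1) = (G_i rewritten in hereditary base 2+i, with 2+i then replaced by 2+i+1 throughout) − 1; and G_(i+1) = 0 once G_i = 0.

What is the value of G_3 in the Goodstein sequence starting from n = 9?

9842

i=0: 9 = 2^(2 + 1) + 1 (b=2); 2→3: 3^(3 + 1) + 1 = 82; 82−1 = 81
i=1: 81 = 3^(3 + 1) (b=3); 3→4: 4^(4 + 1) = 1024; 1024−1 = 1023
i=2: 1023 = 3·4^4 + 3·4^3 + 3·4^2 + 3·4 + 3 (b=4); 4→5: 3·5^5 + 3·5^3 + 3·5^2 + 3·5 + 3 = 9843; 9843−1 = 9842
i=3: 9842 = 3·5^5 + 3·5^3 + 3·5^2 + 3·5 + 2 (b=5); 5→6: 3·6^6 + 3·6^3 + 3·6^2 + 3·6 + 2 = 140744; 140744−1 = 140743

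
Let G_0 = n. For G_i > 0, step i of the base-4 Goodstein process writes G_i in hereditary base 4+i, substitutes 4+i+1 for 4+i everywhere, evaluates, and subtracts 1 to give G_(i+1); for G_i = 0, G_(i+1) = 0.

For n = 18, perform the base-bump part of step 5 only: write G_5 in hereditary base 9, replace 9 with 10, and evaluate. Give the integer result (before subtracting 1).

64

G_0 = 18. HB_4(18) = 4^2 + 2. Bump = 27. G_1 = 26.
G_1 = 26. HB_5(26) = 5^2 + 1. Bump = 37. G_2 = 36.
G_2 = 36. HB_6(36) = 6^2. Bump = 49. G_3 = 48.
G_3 = 48. HB_7(48) = 6·7 + 6. Bump = 54. G_4 = 53.
G_4 = 53. HB_8(53) = 6·8 + 5. Bump = 59. G_5 = 58.
G_5 = 58. HB_9(58) = 6·9 + 4. Bump = 64. G_6 = 63.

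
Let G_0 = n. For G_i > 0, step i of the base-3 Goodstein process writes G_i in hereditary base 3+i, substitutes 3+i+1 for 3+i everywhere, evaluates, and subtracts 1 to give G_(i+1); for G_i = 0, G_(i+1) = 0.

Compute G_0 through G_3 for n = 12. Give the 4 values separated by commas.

i=0: 12 = 3^2 + 3 (b=3); 3→4: 4^2 + 4 = 20; 20−1 = 19
i=1: 19 = 4^2 + 3 (b=4); 4→5: 5^2 + 3 = 28; 28−1 = 27
i=2: 27 = 5^2 + 2 (b=5); 5→6: 6^2 + 2 = 38; 38−1 = 37

12, 19, 27, 37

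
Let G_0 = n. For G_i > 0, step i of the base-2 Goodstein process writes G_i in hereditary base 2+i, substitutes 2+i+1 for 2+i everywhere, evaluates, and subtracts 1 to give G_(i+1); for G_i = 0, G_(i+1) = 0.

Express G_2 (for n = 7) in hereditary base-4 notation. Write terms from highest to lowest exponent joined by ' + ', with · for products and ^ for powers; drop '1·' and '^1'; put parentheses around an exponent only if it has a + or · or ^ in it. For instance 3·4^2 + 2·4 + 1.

step 0: 7 = 2^2 + 2 + 1; sub 3 for 2: 3^3 + 3 + 1; = 31; G_1 = 31−1 = 30
step 1: 30 = 3^3 + 3; sub 4 for 3: 4^4 + 4; = 260; G_2 = 260−1 = 259

4^4 + 3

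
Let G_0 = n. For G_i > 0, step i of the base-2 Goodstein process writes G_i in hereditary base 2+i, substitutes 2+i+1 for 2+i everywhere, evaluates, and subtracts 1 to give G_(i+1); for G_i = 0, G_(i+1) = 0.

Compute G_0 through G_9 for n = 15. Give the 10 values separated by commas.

G_0=15  [base 2] 2^(2 + 1) + 2^2 + 2 + 1  →[2↦3]→  3^(3 + 1) + 3^3 + 3 + 1 = 112  −1 ⇒ G_1=111
G_1=111  [base 3] 3^(3 + 1) + 3^3 + 3  →[3↦4]→  4^(4 + 1) + 4^4 + 4 = 1284  −1 ⇒ G_2=1283
G_2=1283  [base 4] 4^(4 + 1) + 4^4 + 3  →[4↦5]→  5^(5 + 1) + 5^5 + 3 = 18753  −1 ⇒ G_3=18752
G_3=18752  [base 5] 5^(5 + 1) + 5^5 + 2  →[5↦6]→  6^(6 + 1) + 6^6 + 2 = 326594  −1 ⇒ G_4=326593
G_4=326593  [base 6] 6^(6 + 1) + 6^6 + 1  →[6↦7]→  7^(7 + 1) + 7^7 + 1 = 6588345  −1 ⇒ G_5=6588344
G_5=6588344  [base 7] 7^(7 + 1) + 7^7  →[7↦8]→  8^(8 + 1) + 8^8 = 150994944  −1 ⇒ G_6=150994943
G_6=150994943  [base 8] 8^(8 + 1) + 7·8^7 + 7·8^6 + 7·8^5 + 7·8^4 + 7·8^3 + 7·8^2 + 7·8 + 7  →[8↦9]→  9^(9 + 1) + 7·9^7 + 7·9^6 + 7·9^5 + 7·9^4 + 7·9^3 + 7·9^2 + 7·9 + 7 = 3524450281  −1 ⇒ G_7=3524450280
G_7=3524450280  [base 9] 9^(9 + 1) + 7·9^7 + 7·9^6 + 7·9^5 + 7·9^4 + 7·9^3 + 7·9^2 + 7·9 + 6  →[9↦10]→  10^(10 + 1) + 7·10^7 + 7·10^6 + 7·10^5 + 7·10^4 + 7·10^3 + 7·10^2 + 7·10 + 6 = 100077777776  −1 ⇒ G_8=100077777775
G_8=100077777775  [base 10] 10^(10 + 1) + 7·10^7 + 7·10^6 + 7·10^5 + 7·10^4 + 7·10^3 + 7·10^2 + 7·10 + 5  →[10↦11]→  11^(11 + 1) + 7·11^7 + 7·11^6 + 7·11^5 + 7·11^4 + 7·11^3 + 7·11^2 + 7·11 + 5 = 3138578427935  −1 ⇒ G_9=3138578427934

15, 111, 1283, 18752, 326593, 6588344, 150994943, 3524450280, 100077777775, 3138578427934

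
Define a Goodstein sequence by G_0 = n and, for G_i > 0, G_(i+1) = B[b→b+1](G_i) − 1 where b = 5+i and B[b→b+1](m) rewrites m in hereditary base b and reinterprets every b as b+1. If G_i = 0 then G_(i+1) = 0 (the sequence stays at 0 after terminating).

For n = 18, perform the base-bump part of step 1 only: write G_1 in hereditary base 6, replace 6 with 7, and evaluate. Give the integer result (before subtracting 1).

18 —HB5→ 3·5 + 3 —bump→ 3·6 + 3 = 21 —(−1)→ 20
20 —HB6→ 3·6 + 2 —bump→ 3·7 + 2 = 23 —(−1)→ 22

23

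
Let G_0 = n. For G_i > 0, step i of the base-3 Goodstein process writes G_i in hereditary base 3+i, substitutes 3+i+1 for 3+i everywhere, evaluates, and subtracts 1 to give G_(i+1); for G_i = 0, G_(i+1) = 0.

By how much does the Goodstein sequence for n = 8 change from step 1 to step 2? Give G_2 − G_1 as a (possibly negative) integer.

G_0=8  [base 3] 2·3 + 2  →[3↦4]→  2·4 + 2 = 10  −1 ⇒ G_1=9
G_1=9  [base 4] 2·4 + 1  →[4↦5]→  2·5 + 1 = 11  −1 ⇒ G_2=10

1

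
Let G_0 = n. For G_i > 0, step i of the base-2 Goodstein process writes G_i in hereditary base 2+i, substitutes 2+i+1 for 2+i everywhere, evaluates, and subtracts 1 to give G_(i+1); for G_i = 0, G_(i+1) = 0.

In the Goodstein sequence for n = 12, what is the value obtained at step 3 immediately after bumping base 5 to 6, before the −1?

280020

step 0: 12 = 2^(2 + 1) + 2^2; sub 3 for 2: 3^(3 + 1) + 3^3; = 108; G_1 = 108−1 = 107
step 1: 107 = 3^(3 + 1) + 2·3^2 + 2·3 + 2; sub 4 for 3: 4^(4 + 1) + 2·4^2 + 2·4 + 2; = 1066; G_2 = 1066−1 = 1065
step 2: 1065 = 4^(4 + 1) + 2·4^2 + 2·4 + 1; sub 5 for 4: 5^(5 + 1) + 2·5^2 + 2·5 + 1; = 15686; G_3 = 15686−1 = 15685
step 3: 15685 = 5^(5 + 1) + 2·5^2 + 2·5; sub 6 for 5: 6^(6 + 1) + 2·6^2 + 2·6; = 280020; G_4 = 280020−1 = 280019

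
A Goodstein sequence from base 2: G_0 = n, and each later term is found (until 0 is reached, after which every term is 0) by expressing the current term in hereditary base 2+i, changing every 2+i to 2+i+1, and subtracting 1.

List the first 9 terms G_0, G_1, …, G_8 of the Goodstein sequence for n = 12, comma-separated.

12, 107, 1065, 15685, 280019, 5764910, 134217867, 3486784574, 100000000211

(0) 12|_2 = 2^(2 + 1) + 2^2 ↦ 3^(3 + 1) + 3^3|_3 = 108 ⇒ 107
(1) 107|_3 = 3^(3 + 1) + 2·3^2 + 2·3 + 2 ↦ 4^(4 + 1) + 2·4^2 + 2·4 + 2|_4 = 1066 ⇒ 1065
(2) 1065|_4 = 4^(4 + 1) + 2·4^2 + 2·4 + 1 ↦ 5^(5 + 1) + 2·5^2 + 2·5 + 1|_5 = 15686 ⇒ 15685
(3) 15685|_5 = 5^(5 + 1) + 2·5^2 + 2·5 ↦ 6^(6 + 1) + 2·6^2 + 2·6|_6 = 280020 ⇒ 280019
(4) 280019|_6 = 6^(6 + 1) + 2·6^2 + 6 + 5 ↦ 7^(7 + 1) + 2·7^2 + 7 + 5|_7 = 5764911 ⇒ 5764910
(5) 5764910|_7 = 7^(7 + 1) + 2·7^2 + 7 + 4 ↦ 8^(8 + 1) + 2·8^2 + 8 + 4|_8 = 134217868 ⇒ 134217867
(6) 134217867|_8 = 8^(8 + 1) + 2·8^2 + 8 + 3 ↦ 9^(9 + 1) + 2·9^2 + 9 + 3|_9 = 3486784575 ⇒ 3486784574
(7) 3486784574|_9 = 9^(9 + 1) + 2·9^2 + 9 + 2 ↦ 10^(10 + 1) + 2·10^2 + 10 + 2|_10 = 100000000212 ⇒ 100000000211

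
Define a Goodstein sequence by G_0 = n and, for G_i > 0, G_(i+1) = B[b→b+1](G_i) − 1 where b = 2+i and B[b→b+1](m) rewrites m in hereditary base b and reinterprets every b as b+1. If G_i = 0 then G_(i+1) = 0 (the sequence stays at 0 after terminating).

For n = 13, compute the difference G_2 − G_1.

1171

[0] 13 ≡ 2^(2 + 1) + 2^2 + 1 (base 2). Lift 3: 109. −1: 108.
[1] 108 ≡ 3^(3 + 1) + 3^3 (base 3). Lift 4: 1280. −1: 1279.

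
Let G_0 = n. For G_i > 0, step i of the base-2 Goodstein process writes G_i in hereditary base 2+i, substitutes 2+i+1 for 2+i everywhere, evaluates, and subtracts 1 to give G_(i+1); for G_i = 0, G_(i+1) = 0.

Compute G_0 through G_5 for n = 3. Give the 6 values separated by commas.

[0] 3 ≡ 2 + 1 (base 2). Lift 3: 4. −1: 3.
[1] 3 ≡ 3 (base 3). Lift 4: 4. −1: 3.
[2] 3 ≡ 3 (base 4). Lift 5: 3. −1: 2.
[3] 2 ≡ 2 (base 5). Lift 6: 2. −1: 1.
[4] 1 ≡ 1 (base 6). Lift 7: 1. −1: 0.

3, 3, 3, 2, 1, 0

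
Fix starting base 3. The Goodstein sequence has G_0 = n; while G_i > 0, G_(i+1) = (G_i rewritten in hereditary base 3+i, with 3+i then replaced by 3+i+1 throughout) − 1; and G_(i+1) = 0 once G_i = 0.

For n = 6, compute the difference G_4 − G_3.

step 0: 6 = 2·3; sub 4 for 3: 2·4; = 8; G_1 = 8−1 = 7
step 1: 7 = 4 + 3; sub 5 for 4: 5 + 3; = 8; G_2 = 8−1 = 7
step 2: 7 = 5 + 2; sub 6 for 5: 6 + 2; = 8; G_3 = 8−1 = 7
step 3: 7 = 6 + 1; sub 7 for 6: 7 + 1; = 8; G_4 = 8−1 = 7

0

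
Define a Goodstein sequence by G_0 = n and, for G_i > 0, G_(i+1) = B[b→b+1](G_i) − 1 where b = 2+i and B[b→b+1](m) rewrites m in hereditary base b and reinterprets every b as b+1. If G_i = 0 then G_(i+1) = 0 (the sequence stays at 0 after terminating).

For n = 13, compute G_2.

1279

(0) 13|_2 = 2^(2 + 1) + 2^2 + 1 ↦ 3^(3 + 1) + 3^3 + 1|_3 = 109 ⇒ 108
(1) 108|_3 = 3^(3 + 1) + 3^3 ↦ 4^(4 + 1) + 4^4|_4 = 1280 ⇒ 1279
(2) 1279|_4 = 4^(4 + 1) + 3·4^3 + 3·4^2 + 3·4 + 3 ↦ 5^(5 + 1) + 3·5^3 + 3·5^2 + 3·5 + 3|_5 = 16093 ⇒ 16092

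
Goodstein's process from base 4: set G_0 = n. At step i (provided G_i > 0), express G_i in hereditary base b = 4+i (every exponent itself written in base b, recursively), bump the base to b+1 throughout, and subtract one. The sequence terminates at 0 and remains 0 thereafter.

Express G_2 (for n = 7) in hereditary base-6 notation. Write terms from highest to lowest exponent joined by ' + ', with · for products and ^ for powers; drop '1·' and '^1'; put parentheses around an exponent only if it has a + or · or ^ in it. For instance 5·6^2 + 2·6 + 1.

6 + 1

G_0 = 7. HB_4(7) = 4 + 3. Bump = 8. G_1 = 7.
G_1 = 7. HB_5(7) = 5 + 2. Bump = 8. G_2 = 7.
G_2 = 7. HB_6(7) = 6 + 1. Bump = 8. G_3 = 7.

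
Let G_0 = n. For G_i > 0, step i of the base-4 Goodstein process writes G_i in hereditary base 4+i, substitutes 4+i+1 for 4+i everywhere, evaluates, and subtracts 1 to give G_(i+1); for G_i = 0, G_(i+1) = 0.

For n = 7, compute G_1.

7

G_0=7  [base 4] 4 + 3  →[4↦5]→  5 + 3 = 8  −1 ⇒ G_1=7
G_1=7  [base 5] 5 + 2  →[5↦6]→  6 + 2 = 8  −1 ⇒ G_2=7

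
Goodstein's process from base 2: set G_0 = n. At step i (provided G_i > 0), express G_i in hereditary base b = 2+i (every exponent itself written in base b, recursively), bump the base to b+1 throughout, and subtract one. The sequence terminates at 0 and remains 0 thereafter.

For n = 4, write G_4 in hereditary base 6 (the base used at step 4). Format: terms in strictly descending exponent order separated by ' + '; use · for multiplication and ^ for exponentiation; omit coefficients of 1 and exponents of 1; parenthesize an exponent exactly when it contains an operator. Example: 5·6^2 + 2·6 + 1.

step 0: 4 = 2^2; sub 3 for 2: 3^3; = 27; G_1 = 27−1 = 26
step 1: 26 = 2·3^2 + 2·3 + 2; sub 4 for 3: 2·4^2 + 2·4 + 2; = 42; G_2 = 42−1 = 41
step 2: 41 = 2·4^2 + 2·4 + 1; sub 5 for 4: 2·5^2 + 2·5 + 1; = 61; G_3 = 61−1 = 60
step 3: 60 = 2·5^2 + 2·5; sub 6 for 5: 2·6^2 + 2·6; = 84; G_4 = 84−1 = 83
step 4: 83 = 2·6^2 + 6 + 5; sub 7 for 6: 2·7^2 + 7 + 5; = 110; G_5 = 110−1 = 109

2·6^2 + 6 + 5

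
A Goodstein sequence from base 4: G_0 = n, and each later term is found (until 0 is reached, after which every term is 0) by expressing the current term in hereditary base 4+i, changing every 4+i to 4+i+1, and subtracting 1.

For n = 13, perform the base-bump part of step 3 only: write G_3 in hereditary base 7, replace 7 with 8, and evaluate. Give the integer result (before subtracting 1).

20

G_0 = 13. HB_4(13) = 3·4 + 1. Bump = 16. G_1 = 15.
G_1 = 15. HB_5(15) = 3·5. Bump = 18. G_2 = 17.
G_2 = 17. HB_6(17) = 2·6 + 5. Bump = 19. G_3 = 18.
G_3 = 18. HB_7(18) = 2·7 + 4. Bump = 20. G_4 = 19.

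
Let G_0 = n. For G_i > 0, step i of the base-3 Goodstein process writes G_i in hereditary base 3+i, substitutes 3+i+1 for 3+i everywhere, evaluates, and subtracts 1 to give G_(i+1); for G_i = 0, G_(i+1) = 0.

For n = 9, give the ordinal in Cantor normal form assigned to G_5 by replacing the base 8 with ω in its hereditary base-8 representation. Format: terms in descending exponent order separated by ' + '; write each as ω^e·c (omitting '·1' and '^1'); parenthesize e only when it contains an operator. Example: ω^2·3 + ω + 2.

ω·2 + 7

base 3: 9 = 3^2; at 4: 4^2 = 16; next = 15
base 4: 15 = 3·4 + 3; at 5: 3·5 + 3 = 18; next = 17
base 5: 17 = 3·5 + 2; at 6: 3·6 + 2 = 20; next = 19
base 6: 19 = 3·6 + 1; at 7: 3·7 + 1 = 22; next = 21
base 7: 21 = 3·7; at 8: 3·8 = 24; next = 23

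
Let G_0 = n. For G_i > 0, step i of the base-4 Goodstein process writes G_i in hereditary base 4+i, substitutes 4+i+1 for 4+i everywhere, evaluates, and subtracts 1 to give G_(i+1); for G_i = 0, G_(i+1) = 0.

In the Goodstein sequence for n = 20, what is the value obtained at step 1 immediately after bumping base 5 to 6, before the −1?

base 4: 20 = 4^2 + 4; at 5: 5^2 + 5 = 30; next = 29
base 5: 29 = 5^2 + 4; at 6: 6^2 + 4 = 40; next = 39

40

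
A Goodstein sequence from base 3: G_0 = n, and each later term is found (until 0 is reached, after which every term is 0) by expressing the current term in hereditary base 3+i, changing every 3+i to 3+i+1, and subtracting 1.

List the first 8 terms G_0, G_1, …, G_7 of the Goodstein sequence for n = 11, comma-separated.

11, 17, 25, 35, 39, 43, 47, 51

G_0 = 11. HB_3(11) = 3^2 + 2. Bump = 18. G_1 = 17.
G_1 = 17. HB_4(17) = 4^2 + 1. Bump = 26. G_2 = 25.
G_2 = 25. HB_5(25) = 5^2. Bump = 36. G_3 = 35.
G_3 = 35. HB_6(35) = 5·6 + 5. Bump = 40. G_4 = 39.
G_4 = 39. HB_7(39) = 5·7 + 4. Bump = 44. G_5 = 43.
G_5 = 43. HB_8(43) = 5·8 + 3. Bump = 48. G_6 = 47.
G_6 = 47. HB_9(47) = 5·9 + 2. Bump = 52. G_7 = 51.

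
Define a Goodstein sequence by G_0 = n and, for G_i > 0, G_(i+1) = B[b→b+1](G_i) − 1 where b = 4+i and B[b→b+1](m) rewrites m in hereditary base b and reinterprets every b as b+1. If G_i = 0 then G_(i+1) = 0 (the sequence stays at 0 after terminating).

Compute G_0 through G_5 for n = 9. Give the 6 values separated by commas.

step 0: 9 = 2·4 + 1; sub 5 for 4: 2·5 + 1; = 11; G_1 = 11−1 = 10
step 1: 10 = 2·5; sub 6 for 5: 2·6; = 12; G_2 = 12−1 = 11
step 2: 11 = 6 + 5; sub 7 for 6: 7 + 5; = 12; G_3 = 12−1 = 11
step 3: 11 = 7 + 4; sub 8 for 7: 8 + 4; = 12; G_4 = 12−1 = 11
step 4: 11 = 8 + 3; sub 9 for 8: 9 + 3; = 12; G_5 = 12−1 = 11

9, 10, 11, 11, 11, 11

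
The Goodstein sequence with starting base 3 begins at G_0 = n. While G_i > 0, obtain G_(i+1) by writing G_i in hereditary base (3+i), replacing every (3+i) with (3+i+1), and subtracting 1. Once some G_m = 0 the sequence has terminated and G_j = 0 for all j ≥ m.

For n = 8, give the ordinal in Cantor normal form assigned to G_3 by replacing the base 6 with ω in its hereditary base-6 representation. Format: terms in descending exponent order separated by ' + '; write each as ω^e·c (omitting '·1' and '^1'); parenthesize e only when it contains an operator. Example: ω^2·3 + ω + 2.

ω + 5

step 0: 8 = 2·3 + 2; sub 4 for 3: 2·4 + 2; = 10; G_1 = 10−1 = 9
step 1: 9 = 2·4 + 1; sub 5 for 4: 2·5 + 1; = 11; G_2 = 11−1 = 10
step 2: 10 = 2·5; sub 6 for 5: 2·6; = 12; G_3 = 12−1 = 11
step 3: 11 = 6 + 5; sub 7 for 6: 7 + 5; = 12; G_4 = 12−1 = 11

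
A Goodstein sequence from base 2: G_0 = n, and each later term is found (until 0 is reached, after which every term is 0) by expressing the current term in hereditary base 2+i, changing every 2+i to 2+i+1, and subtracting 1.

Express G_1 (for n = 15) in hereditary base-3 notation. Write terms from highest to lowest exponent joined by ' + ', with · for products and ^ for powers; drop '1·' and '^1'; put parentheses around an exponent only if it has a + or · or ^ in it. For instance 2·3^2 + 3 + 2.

3^(3 + 1) + 3^3 + 3

base 2: 15 = 2^(2 + 1) + 2^2 + 2 + 1; at 3: 3^(3 + 1) + 3^3 + 3 + 1 = 112; next = 111
base 3: 111 = 3^(3 + 1) + 3^3 + 3; at 4: 4^(4 + 1) + 4^4 + 4 = 1284; next = 1283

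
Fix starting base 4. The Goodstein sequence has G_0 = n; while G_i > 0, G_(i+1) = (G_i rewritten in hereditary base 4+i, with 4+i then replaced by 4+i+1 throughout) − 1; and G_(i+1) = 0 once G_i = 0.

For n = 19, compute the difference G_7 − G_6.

step 0: 19 = 4^2 + 3; sub 5 for 4: 5^2 + 3; = 28; G_1 = 28−1 = 27
step 1: 27 = 5^2 + 2; sub 6 for 5: 6^2 + 2; = 38; G_2 = 38−1 = 37
step 2: 37 = 6^2 + 1; sub 7 for 6: 7^2 + 1; = 50; G_3 = 50−1 = 49
step 3: 49 = 7^2; sub 8 for 7: 8^2; = 64; G_4 = 64−1 = 63
step 4: 63 = 7·8 + 7; sub 9 for 8: 7·9 + 7; = 70; G_5 = 70−1 = 69
step 5: 69 = 7·9 + 6; sub 10 for 9: 7·10 + 6; = 76; G_6 = 76−1 = 75
step 6: 75 = 7·10 + 5; sub 11 for 10: 7·11 + 5; = 82; G_7 = 82−1 = 81

6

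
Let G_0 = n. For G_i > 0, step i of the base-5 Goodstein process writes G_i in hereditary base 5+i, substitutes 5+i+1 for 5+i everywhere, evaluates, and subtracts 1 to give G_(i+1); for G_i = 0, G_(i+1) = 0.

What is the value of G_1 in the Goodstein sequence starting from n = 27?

37

i=0: 27 = 5^2 + 2 (b=5); 5→6: 6^2 + 2 = 38; 38−1 = 37
i=1: 37 = 6^2 + 1 (b=6); 6→7: 7^2 + 1 = 50; 50−1 = 49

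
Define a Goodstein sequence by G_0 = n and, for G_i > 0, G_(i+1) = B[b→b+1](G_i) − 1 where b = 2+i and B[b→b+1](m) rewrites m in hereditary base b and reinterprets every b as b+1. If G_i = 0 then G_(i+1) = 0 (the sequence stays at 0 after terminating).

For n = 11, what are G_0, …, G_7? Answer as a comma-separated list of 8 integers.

11, 84, 1027, 15627, 279937, 5764801, 134217727, 2749609302

[0] 11 ≡ 2^(2 + 1) + 2 + 1 (base 2). Lift 3: 85. −1: 84.
[1] 84 ≡ 3^(3 + 1) + 3 (base 3). Lift 4: 1028. −1: 1027.
[2] 1027 ≡ 4^(4 + 1) + 3 (base 4). Lift 5: 15628. −1: 15627.
[3] 15627 ≡ 5^(5 + 1) + 2 (base 5). Lift 6: 279938. −1: 279937.
[4] 279937 ≡ 6^(6 + 1) + 1 (base 6). Lift 7: 5764802. −1: 5764801.
[5] 5764801 ≡ 7^(7 + 1) (base 7). Lift 8: 134217728. −1: 134217727.
[6] 134217727 ≡ 7·8^8 + 7·8^7 + 7·8^6 + 7·8^5 + 7·8^4 + 7·8^3 + 7·8^2 + 7·8 + 7 (base 8). Lift 9: 2749609303. −1: 2749609302.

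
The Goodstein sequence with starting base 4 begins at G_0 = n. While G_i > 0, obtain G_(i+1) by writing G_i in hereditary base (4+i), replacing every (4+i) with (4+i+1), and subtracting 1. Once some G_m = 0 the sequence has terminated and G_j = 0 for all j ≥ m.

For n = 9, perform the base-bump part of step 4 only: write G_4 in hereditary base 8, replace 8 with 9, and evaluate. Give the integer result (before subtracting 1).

12

step 0: 9 = 2·4 + 1; sub 5 for 4: 2·5 + 1; = 11; G_1 = 11−1 = 10
step 1: 10 = 2·5; sub 6 for 5: 2·6; = 12; G_2 = 12−1 = 11
step 2: 11 = 6 + 5; sub 7 for 6: 7 + 5; = 12; G_3 = 12−1 = 11
step 3: 11 = 7 + 4; sub 8 for 7: 8 + 4; = 12; G_4 = 12−1 = 11
step 4: 11 = 8 + 3; sub 9 for 8: 9 + 3; = 12; G_5 = 12−1 = 11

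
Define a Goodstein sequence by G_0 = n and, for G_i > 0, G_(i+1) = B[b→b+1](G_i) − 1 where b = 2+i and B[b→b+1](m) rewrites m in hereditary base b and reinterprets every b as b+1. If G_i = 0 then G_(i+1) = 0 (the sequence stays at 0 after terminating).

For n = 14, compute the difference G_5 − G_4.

i=0: 14 = 2^(2 + 1) + 2^2 + 2 (b=2); 2→3: 3^(3 + 1) + 3^3 + 3 = 111; 111−1 = 110
i=1: 110 = 3^(3 + 1) + 3^3 + 2 (b=3); 3→4: 4^(4 + 1) + 4^4 + 2 = 1282; 1282−1 = 1281
i=2: 1281 = 4^(4 + 1) + 4^4 + 1 (b=4); 4→5: 5^(5 + 1) + 5^5 + 1 = 18751; 18751−1 = 18750
i=3: 18750 = 5^(5 + 1) + 5^5 (b=5); 5→6: 6^(6 + 1) + 6^6 = 326592; 326592−1 = 326591
i=4: 326591 = 6^(6 + 1) + 5·6^5 + 5·6^4 + 5·6^3 + 5·6^2 + 5·6 + 5 (b=6); 6→7: 7^(7 + 1) + 5·7^5 + 5·7^4 + 5·7^3 + 5·7^2 + 5·7 + 5 = 5862841; 5862841−1 = 5862840

5536249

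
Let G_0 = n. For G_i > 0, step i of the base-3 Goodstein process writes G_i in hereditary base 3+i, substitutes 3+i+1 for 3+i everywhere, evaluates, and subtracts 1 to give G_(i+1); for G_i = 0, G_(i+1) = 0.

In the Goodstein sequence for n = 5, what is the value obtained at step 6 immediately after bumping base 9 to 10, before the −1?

step 0: 5 = 3 + 2; sub 4 for 3: 4 + 2; = 6; G_1 = 6−1 = 5
step 1: 5 = 4 + 1; sub 5 for 4: 5 + 1; = 6; G_2 = 6−1 = 5
step 2: 5 = 5; sub 6 for 5: 6; = 6; G_3 = 6−1 = 5
step 3: 5 = 5; sub 7 for 6: 5; = 5; G_4 = 5−1 = 4
step 4: 4 = 4; sub 8 for 7: 4; = 4; G_5 = 4−1 = 3
step 5: 3 = 3; sub 9 for 8: 3; = 3; G_6 = 3−1 = 2

2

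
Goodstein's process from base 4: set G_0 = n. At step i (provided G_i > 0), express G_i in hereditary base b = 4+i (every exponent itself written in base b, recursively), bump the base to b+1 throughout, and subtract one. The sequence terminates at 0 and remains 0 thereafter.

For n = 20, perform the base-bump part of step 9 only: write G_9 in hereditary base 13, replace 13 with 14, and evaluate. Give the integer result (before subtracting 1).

132

[0] 20 ≡ 4^2 + 4 (base 4). Lift 5: 30. −1: 29.
[1] 29 ≡ 5^2 + 4 (base 5). Lift 6: 40. −1: 39.
[2] 39 ≡ 6^2 + 3 (base 6). Lift 7: 52. −1: 51.
[3] 51 ≡ 7^2 + 2 (base 7). Lift 8: 66. −1: 65.
[4] 65 ≡ 8^2 + 1 (base 8). Lift 9: 82. −1: 81.
[5] 81 ≡ 9^2 (base 9). Lift 10: 100. −1: 99.
[6] 99 ≡ 9·10 + 9 (base 10). Lift 11: 108. −1: 107.
[7] 107 ≡ 9·11 + 8 (base 11). Lift 12: 116. −1: 115.
[8] 115 ≡ 9·12 + 7 (base 12). Lift 13: 124. −1: 123.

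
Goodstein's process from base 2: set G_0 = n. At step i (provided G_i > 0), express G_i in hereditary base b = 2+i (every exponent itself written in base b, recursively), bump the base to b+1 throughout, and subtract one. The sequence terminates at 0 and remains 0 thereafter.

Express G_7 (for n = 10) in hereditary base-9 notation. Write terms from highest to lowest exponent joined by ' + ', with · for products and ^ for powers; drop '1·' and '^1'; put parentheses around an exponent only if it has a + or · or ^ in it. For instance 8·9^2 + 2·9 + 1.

10 —HB2→ 2^(2 + 1) + 2 —bump→ 3^(3 + 1) + 3 = 84 —(−1)→ 83
83 —HB3→ 3^(3 + 1) + 2 —bump→ 4^(4 + 1) + 2 = 1026 —(−1)→ 1025
1025 —HB4→ 4^(4 + 1) + 1 —bump→ 5^(5 + 1) + 1 = 15626 —(−1)→ 15625
15625 —HB5→ 5^(5 + 1) —bump→ 6^(6 + 1) = 279936 —(−1)→ 279935
279935 —HB6→ 5·6^6 + 5·6^5 + 5·6^4 + 5·6^3 + 5·6^2 + 5·6 + 5 —bump→ 5·7^7 + 5·7^5 + 5·7^4 + 5·7^3 + 5·7^2 + 5·7 + 5 = 4215755 —(−1)→ 4215754
4215754 —HB7→ 5·7^7 + 5·7^5 + 5·7^4 + 5·7^3 + 5·7^2 + 5·7 + 4 —bump→ 5·8^8 + 5·8^5 + 5·8^4 + 5·8^3 + 5·8^2 + 5·8 + 4 = 84073324 —(−1)→ 84073323
84073323 —HB8→ 5·8^8 + 5·8^5 + 5·8^4 + 5·8^3 + 5·8^2 + 5·8 + 3 —bump→ 5·9^9 + 5·9^5 + 5·9^4 + 5·9^3 + 5·9^2 + 5·9 + 3 = 1937434593 —(−1)→ 1937434592

5·9^9 + 5·9^5 + 5·9^4 + 5·9^3 + 5·9^2 + 5·9 + 2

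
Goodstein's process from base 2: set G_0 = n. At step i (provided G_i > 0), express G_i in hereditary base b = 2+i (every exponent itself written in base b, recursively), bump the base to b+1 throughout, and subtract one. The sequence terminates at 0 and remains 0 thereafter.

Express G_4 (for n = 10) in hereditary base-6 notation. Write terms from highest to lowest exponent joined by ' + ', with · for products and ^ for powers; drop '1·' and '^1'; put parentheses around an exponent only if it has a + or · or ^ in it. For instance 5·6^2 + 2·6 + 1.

base 2: 10 = 2^(2 + 1) + 2; at 3: 3^(3 + 1) + 3 = 84; next = 83
base 3: 83 = 3^(3 + 1) + 2; at 4: 4^(4 + 1) + 2 = 1026; next = 1025
base 4: 1025 = 4^(4 + 1) + 1; at 5: 5^(5 + 1) + 1 = 15626; next = 15625
base 5: 15625 = 5^(5 + 1); at 6: 6^(6 + 1) = 279936; next = 279935
base 6: 279935 = 5·6^6 + 5·6^5 + 5·6^4 + 5·6^3 + 5·6^2 + 5·6 + 5; at 7: 5·7^7 + 5·7^5 + 5·7^4 + 5·7^3 + 5·7^2 + 5·7 + 5 = 4215755; next = 4215754

5·6^6 + 5·6^5 + 5·6^4 + 5·6^3 + 5·6^2 + 5·6 + 5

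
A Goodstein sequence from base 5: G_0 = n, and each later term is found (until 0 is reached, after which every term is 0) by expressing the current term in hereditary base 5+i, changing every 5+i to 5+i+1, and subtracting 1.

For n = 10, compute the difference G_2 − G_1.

G_0=10  [base 5] 2·5  →[5↦6]→  2·6 = 12  −1 ⇒ G_1=11
G_1=11  [base 6] 6 + 5  →[6↦7]→  7 + 5 = 12  −1 ⇒ G_2=11

0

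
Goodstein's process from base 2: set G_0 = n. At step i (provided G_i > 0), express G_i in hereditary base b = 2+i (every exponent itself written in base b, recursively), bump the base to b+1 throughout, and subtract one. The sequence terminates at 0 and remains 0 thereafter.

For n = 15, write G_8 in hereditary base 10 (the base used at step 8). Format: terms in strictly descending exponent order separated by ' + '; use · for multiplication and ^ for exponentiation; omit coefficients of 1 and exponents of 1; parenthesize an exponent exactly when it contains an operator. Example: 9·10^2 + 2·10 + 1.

10^(10 + 1) + 7·10^7 + 7·10^6 + 7·10^5 + 7·10^4 + 7·10^3 + 7·10^2 + 7·10 + 5

(0) 15|_2 = 2^(2 + 1) + 2^2 + 2 + 1 ↦ 3^(3 + 1) + 3^3 + 3 + 1|_3 = 112 ⇒ 111
(1) 111|_3 = 3^(3 + 1) + 3^3 + 3 ↦ 4^(4 + 1) + 4^4 + 4|_4 = 1284 ⇒ 1283
(2) 1283|_4 = 4^(4 + 1) + 4^4 + 3 ↦ 5^(5 + 1) + 5^5 + 3|_5 = 18753 ⇒ 18752
(3) 18752|_5 = 5^(5 + 1) + 5^5 + 2 ↦ 6^(6 + 1) + 6^6 + 2|_6 = 326594 ⇒ 326593
(4) 326593|_6 = 6^(6 + 1) + 6^6 + 1 ↦ 7^(7 + 1) + 7^7 + 1|_7 = 6588345 ⇒ 6588344
(5) 6588344|_7 = 7^(7 + 1) + 7^7 ↦ 8^(8 + 1) + 8^8|_8 = 150994944 ⇒ 150994943
(6) 150994943|_8 = 8^(8 + 1) + 7·8^7 + 7·8^6 + 7·8^5 + 7·8^4 + 7·8^3 + 7·8^2 + 7·8 + 7 ↦ 9^(9 + 1) + 7·9^7 + 7·9^6 + 7·9^5 + 7·9^4 + 7·9^3 + 7·9^2 + 7·9 + 7|_9 = 3524450281 ⇒ 3524450280
(7) 3524450280|_9 = 9^(9 + 1) + 7·9^7 + 7·9^6 + 7·9^5 + 7·9^4 + 7·9^3 + 7·9^2 + 7·9 + 6 ↦ 10^(10 + 1) + 7·10^7 + 7·10^6 + 7·10^5 + 7·10^4 + 7·10^3 + 7·10^2 + 7·10 + 6|_10 = 100077777776 ⇒ 100077777775
(8) 100077777775|_10 = 10^(10 + 1) + 7·10^7 + 7·10^6 + 7·10^5 + 7·10^4 + 7·10^3 + 7·10^2 + 7·10 + 5 ↦ 11^(11 + 1) + 7·11^7 + 7·11^6 + 7·11^5 + 7·11^4 + 7·11^3 + 7·11^2 + 7·11 + 5|_11 = 3138578427935 ⇒ 3138578427934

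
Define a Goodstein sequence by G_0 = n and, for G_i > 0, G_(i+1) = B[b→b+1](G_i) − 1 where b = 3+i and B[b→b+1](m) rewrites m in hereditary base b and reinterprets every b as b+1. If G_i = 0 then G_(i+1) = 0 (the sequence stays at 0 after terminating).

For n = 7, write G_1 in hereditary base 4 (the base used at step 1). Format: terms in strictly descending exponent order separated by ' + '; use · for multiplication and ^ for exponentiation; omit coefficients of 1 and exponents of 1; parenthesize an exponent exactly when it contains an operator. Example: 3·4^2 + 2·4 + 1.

2·4

7 —HB3→ 2·3 + 1 —bump→ 2·4 + 1 = 9 —(−1)→ 8
8 —HB4→ 2·4 —bump→ 2·5 = 10 —(−1)→ 9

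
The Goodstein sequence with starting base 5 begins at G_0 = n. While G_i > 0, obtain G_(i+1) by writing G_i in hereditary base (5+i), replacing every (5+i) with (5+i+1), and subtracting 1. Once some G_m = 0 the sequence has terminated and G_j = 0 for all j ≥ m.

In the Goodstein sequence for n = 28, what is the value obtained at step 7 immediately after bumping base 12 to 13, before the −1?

109

G_0=28  [base 5] 5^2 + 3  →[5↦6]→  6^2 + 3 = 39  −1 ⇒ G_1=38
G_1=38  [base 6] 6^2 + 2  →[6↦7]→  7^2 + 2 = 51  −1 ⇒ G_2=50
G_2=50  [base 7] 7^2 + 1  →[7↦8]→  8^2 + 1 = 65  −1 ⇒ G_3=64
G_3=64  [base 8] 8^2  →[8↦9]→  9^2 = 81  −1 ⇒ G_4=80
G_4=80  [base 9] 8·9 + 8  →[9↦10]→  8·10 + 8 = 88  −1 ⇒ G_5=87
G_5=87  [base 10] 8·10 + 7  →[10↦11]→  8·11 + 7 = 95  −1 ⇒ G_6=94
G_6=94  [base 11] 8·11 + 6  →[11↦12]→  8·12 + 6 = 102  −1 ⇒ G_7=101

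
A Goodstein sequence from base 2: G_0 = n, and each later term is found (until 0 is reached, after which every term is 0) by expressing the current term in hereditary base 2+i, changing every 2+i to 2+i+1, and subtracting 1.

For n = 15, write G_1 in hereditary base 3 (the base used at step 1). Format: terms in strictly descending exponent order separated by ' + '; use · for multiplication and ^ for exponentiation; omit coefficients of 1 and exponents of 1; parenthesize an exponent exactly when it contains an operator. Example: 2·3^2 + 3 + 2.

3^(3 + 1) + 3^3 + 3

step 0: 15 = 2^(2 + 1) + 2^2 + 2 + 1; sub 3 for 2: 3^(3 + 1) + 3^3 + 3 + 1; = 112; G_1 = 112−1 = 111
step 1: 111 = 3^(3 + 1) + 3^3 + 3; sub 4 for 3: 4^(4 + 1) + 4^4 + 4; = 1284; G_2 = 1284−1 = 1283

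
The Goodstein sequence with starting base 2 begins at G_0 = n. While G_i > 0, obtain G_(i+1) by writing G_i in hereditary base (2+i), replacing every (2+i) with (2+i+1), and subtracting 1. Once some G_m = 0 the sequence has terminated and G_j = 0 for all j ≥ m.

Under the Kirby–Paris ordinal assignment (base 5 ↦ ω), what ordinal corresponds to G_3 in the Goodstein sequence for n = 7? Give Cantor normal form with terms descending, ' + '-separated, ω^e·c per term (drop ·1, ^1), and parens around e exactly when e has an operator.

ω^ω + 2

G_0=7  [base 2] 2^2 + 2 + 1  →[2↦3]→  3^3 + 3 + 1 = 31  −1 ⇒ G_1=30
G_1=30  [base 3] 3^3 + 3  →[3↦4]→  4^4 + 4 = 260  −1 ⇒ G_2=259
G_2=259  [base 4] 4^4 + 3  →[4↦5]→  5^5 + 3 = 3128  −1 ⇒ G_3=3127
G_3=3127  [base 5] 5^5 + 2  →[5↦6]→  6^6 + 2 = 46658  −1 ⇒ G_4=46657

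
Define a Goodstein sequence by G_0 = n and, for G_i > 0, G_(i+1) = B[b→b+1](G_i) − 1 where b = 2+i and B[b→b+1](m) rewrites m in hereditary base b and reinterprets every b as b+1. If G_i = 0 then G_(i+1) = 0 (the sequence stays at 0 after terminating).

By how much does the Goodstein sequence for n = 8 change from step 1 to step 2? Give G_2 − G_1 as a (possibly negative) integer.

[0] 8 ≡ 2^(2 + 1) (base 2). Lift 3: 81. −1: 80.
[1] 80 ≡ 2·3^3 + 2·3^2 + 2·3 + 2 (base 3). Lift 4: 554. −1: 553.

473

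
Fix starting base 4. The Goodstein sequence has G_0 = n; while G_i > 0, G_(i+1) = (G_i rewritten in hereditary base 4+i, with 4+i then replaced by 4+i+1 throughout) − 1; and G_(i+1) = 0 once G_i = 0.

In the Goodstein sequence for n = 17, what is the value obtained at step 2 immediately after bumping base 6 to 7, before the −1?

40

[0] 17 ≡ 4^2 + 1 (base 4). Lift 5: 26. −1: 25.
[1] 25 ≡ 5^2 (base 5). Lift 6: 36. −1: 35.
[2] 35 ≡ 5·6 + 5 (base 6). Lift 7: 40. −1: 39.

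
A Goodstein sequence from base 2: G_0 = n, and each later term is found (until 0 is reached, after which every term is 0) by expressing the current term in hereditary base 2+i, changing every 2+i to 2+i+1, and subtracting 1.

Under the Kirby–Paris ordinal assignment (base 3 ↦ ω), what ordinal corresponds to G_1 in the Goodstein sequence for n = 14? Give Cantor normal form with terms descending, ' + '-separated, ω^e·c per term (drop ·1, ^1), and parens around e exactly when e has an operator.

G_0 = 14. HB_2(14) = 2^(2 + 1) + 2^2 + 2. Bump = 111. G_1 = 110.
G_1 = 110. HB_3(110) = 3^(3 + 1) + 3^3 + 2. Bump = 1282. G_2 = 1281.

ω^(ω + 1) + ω^ω + 2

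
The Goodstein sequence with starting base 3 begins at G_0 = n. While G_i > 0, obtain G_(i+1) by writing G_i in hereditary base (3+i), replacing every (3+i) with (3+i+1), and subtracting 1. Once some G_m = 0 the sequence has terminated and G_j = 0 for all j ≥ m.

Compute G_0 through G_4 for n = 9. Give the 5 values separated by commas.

(0) 9|_3 = 3^2 ↦ 4^2|_4 = 16 ⇒ 15
(1) 15|_4 = 3·4 + 3 ↦ 3·5 + 3|_5 = 18 ⇒ 17
(2) 17|_5 = 3·5 + 2 ↦ 3·6 + 2|_6 = 20 ⇒ 19
(3) 19|_6 = 3·6 + 1 ↦ 3·7 + 1|_7 = 22 ⇒ 21

9, 15, 17, 19, 21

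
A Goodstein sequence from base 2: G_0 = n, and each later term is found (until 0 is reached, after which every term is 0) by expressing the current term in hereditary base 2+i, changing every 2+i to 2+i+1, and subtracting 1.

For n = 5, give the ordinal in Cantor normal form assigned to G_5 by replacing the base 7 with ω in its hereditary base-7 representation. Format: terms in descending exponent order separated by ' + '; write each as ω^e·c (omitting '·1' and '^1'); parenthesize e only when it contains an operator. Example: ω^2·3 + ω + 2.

[0] 5 ≡ 2^2 + 1 (base 2). Lift 3: 28. −1: 27.
[1] 27 ≡ 3^3 (base 3). Lift 4: 256. −1: 255.
[2] 255 ≡ 3·4^3 + 3·4^2 + 3·4 + 3 (base 4). Lift 5: 468. −1: 467.
[3] 467 ≡ 3·5^3 + 3·5^2 + 3·5 + 2 (base 5). Lift 6: 776. −1: 775.
[4] 775 ≡ 3·6^3 + 3·6^2 + 3·6 + 1 (base 6). Lift 7: 1198. −1: 1197.
[5] 1197 ≡ 3·7^3 + 3·7^2 + 3·7 (base 7). Lift 8: 1752. −1: 1751.

ω^3·3 + ω^2·3 + ω·3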